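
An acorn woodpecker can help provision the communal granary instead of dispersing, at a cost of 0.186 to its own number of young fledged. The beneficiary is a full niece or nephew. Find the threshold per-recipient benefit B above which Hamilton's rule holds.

0.744

r to a full niece or nephew = 0.25 (full aunt/uncle↔niece/nephew: two paths of length 3 through the shared grandparent pair: r = 2·(1/2)^3 = 1/4).
Hamilton's rule with n recipients of equal r: n·r·B > C, so B > C/(n·r) = 0.186/(1·0.25) = 0.744.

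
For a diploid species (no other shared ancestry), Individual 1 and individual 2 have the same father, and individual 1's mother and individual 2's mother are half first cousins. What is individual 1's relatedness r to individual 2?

0.265625

With two independent routes of shared ancestry, r is the sum of the two contributions.
Individual 1 and individual 2 are related in two ways: half-sibs through their shared father (r = 1/4) and half second cousins through their mothers (r = 1/64).
r = 1/4 + 1/64 = 17/64 = 0.265625.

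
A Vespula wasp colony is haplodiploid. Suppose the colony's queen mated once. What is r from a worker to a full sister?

Haplodiploid full sisters inherit their father's entire haploid genome identically (contributing 1/2) and on average half of their mother's contribution (1/2 · 1/2 = 1/4); r = 1/2 + 1/4 = 3/4.

0.75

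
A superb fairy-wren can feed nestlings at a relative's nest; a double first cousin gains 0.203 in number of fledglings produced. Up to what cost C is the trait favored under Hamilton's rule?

r to a double first cousin = 1/4 (double first cousins share both grandparent pairs — four paths of length 4: r = 4·(1/2)^4 = 1/4).
Hamilton's rule: n·r·B > C, so the trait is favored while C < n·r·B = 1·0.25·0.203 = 0.05075.

0.05075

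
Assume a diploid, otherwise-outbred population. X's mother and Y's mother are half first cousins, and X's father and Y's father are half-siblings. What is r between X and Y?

Wright's path rule: contributions from independent ancestry routes add.
X and Y are related in two ways: half second cousins through their mothers (r = 1/64) and half first cousins through their fathers (r = 1/16).
r = 1/64 + 1/16 = 5/64 = 0.078125.

0.078125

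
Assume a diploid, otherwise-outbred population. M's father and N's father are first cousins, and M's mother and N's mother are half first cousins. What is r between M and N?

0.046875

With two independent routes of shared ancestry, r is the sum of the two contributions.
M and N are related in two ways: second cousins through their fathers (r = 1/32) and half second cousins through their mothers (r = 1/64).
r = 1/32 + 1/64 = 0.046875.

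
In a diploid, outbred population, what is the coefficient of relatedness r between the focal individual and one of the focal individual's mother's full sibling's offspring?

Each parent–offspring link contributes a factor of 1/2, and independent paths through distinct common ancestors add.
First cousins share one grandparent pair — two paths of length 4: r = 2·(1/2)^4 = 1/8.

0.125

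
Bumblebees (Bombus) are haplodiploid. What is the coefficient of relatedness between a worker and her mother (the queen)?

One meiotic link between diploid queen and diploid daughter: r = 1/2.

0.5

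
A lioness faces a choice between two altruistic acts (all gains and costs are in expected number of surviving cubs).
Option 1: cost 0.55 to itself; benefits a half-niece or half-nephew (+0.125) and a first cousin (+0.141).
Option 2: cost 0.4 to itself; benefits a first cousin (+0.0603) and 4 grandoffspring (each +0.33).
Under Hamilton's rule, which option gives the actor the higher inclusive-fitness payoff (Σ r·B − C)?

Option 2

Option 1: r to a half-niece or half-nephew = 0.125.
Option 1: r to a first cousin = 0.125.
Option 1: Σ r·B − C = (1·0.125·0.125 + 1·0.125·0.141) − 0.55 = -0.51675.
Option 2: r to a first cousin = 0.125.
Option 2: r to a grandoffspring = 0.25.
Option 2: Σ r·B − C = (1·0.125·0.0603 + 4·0.25·0.33) − 0.4 = -0.0624625.
Option 2 has the higher net inclusive-fitness payoff.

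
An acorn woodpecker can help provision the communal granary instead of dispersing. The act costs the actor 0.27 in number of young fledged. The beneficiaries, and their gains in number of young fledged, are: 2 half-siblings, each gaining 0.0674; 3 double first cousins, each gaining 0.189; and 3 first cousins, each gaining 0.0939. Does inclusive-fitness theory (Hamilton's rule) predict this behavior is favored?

No

Hamilton's rule: the trait is favored when the sum of r·B over every recipient exceeds the actor's cost C.
r to a half-sibling = 1/4 (half-sibs share one parent — one path of length 2: r = (1/2)^2 = 1/4).
r to a double first cousin = 0.25 (double first cousins share both grandparent pairs — four paths of length 4: r = 4·(1/2)^4 = 1/4).
r to a first cousin = 0.125 (first cousins share one grandparent pair — two paths of length 4: r = 2·(1/2)^4 = 1/8).
Summing one r·B term per recipient: 2·0.25·0.0674 + 3·0.25·0.189 + 3·0.125·0.0939 = 0.2106625.
0.2106625 < 0.27: the indirect benefit is less than the cost.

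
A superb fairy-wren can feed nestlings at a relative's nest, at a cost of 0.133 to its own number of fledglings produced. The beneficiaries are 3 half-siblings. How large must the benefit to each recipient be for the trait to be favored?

0.1773

r to a half-sibling = 0.25 (half-sibs share one parent — one path of length 2: r = (1/2)^2 = 1/4).
Hamilton's rule with n recipients of equal r: n·r·B > C, so B > C/(n·r) = 0.133/(3·0.25) = 0.1773.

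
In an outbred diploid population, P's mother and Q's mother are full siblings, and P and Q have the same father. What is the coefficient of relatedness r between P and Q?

0.375

Wright's path rule: contributions from independent ancestry routes add.
P and Q are related in two ways: first cousins through their mothers (r = 1/8) and half-sibs through their shared father (r = 1/4).
r = 1/8 + 1/4 = 3/8 = 0.375.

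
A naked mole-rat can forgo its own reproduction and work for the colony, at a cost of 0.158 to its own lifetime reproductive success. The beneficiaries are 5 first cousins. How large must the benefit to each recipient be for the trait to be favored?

r to a first cousin = 1/8 (first cousins share one grandparent pair — two paths of length 4: r = 2·(1/2)^4 = 1/8).
Hamilton's rule with n recipients of equal r: n·r·B > C, so B > C/(n·r) = 0.158/(5·0.125) = 0.2528.

0.2528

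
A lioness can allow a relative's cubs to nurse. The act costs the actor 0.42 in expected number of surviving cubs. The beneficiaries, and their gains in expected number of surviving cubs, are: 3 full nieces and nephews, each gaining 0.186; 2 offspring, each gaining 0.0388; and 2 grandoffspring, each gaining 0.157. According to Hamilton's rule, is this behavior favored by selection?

No

Hamilton's rule: the trait is favored when the sum of r·B over every recipient exceeds the actor's cost C.
r to a full niece or nephew = 0.25 (full aunt/uncle↔niece/nephew: two paths of length 3 through the shared grandparent pair: r = 2·(1/2)^3 = 1/4).
r to an offspring = 0.5 (one parent–offspring link: r = (1/2)^1 = 1/2).
r to a grandoffspring = 1/4 (two parent–offspring links: r = (1/2)^2 = 1/4).
Summing one r·B term per recipient: 3·0.25·0.186 + 2·0.5·0.0388 + 2·0.25·0.157 = 0.2568.
0.2568 < 0.42: the indirect benefit is less than the cost.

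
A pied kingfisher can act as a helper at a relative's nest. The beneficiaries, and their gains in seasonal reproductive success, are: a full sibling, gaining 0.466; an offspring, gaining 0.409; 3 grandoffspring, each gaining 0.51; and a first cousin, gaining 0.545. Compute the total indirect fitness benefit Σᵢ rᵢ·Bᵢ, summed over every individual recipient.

r to a full sibling = 0.5 (full sibs share both parents — two paths of length 2: r = 2·(1/2)^2 = 1/2).
r to an offspring = 0.5 (one parent–offspring link: r = (1/2)^1 = 1/2).
r to a grandoffspring = 0.25 (two parent–offspring links: r = (1/2)^2 = 1/4).
r to a first cousin = 1/8 (first cousins share one grandparent pair — two paths of length 4: r = 2·(1/2)^4 = 1/8).
Summing one r·B term per recipient: 1·0.5·0.466 + 1·0.5·0.409 + 3·0.25·0.51 + 1·0.125·0.545 = 0.888125.

0.888125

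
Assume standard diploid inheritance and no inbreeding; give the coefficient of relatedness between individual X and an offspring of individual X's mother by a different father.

0.25

Each parent–offspring link contributes a factor of 1/2, and independent paths through distinct common ancestors add.
Half-sibs share one parent — one path of length 2: r = (1/2)^2 = 1/4.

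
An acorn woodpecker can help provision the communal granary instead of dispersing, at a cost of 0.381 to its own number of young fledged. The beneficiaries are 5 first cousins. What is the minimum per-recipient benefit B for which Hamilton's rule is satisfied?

0.6096

r to a first cousin = 0.125 (first cousins share one grandparent pair — two paths of length 4: r = 2·(1/2)^4 = 1/8).
Hamilton's rule with n recipients of equal r: n·r·B > C, so B > C/(n·r) = 0.381/(5·0.125) = 0.6096.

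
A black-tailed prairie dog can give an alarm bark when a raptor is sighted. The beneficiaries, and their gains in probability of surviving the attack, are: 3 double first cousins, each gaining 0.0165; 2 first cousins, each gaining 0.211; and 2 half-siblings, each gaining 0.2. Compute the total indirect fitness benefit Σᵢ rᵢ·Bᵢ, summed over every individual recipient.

r to a double first cousin = 0.25 (double first cousins share both grandparent pairs — four paths of length 4: r = 4·(1/2)^4 = 1/4).
r to a first cousin = 1/8 (first cousins share one grandparent pair — two paths of length 4: r = 2·(1/2)^4 = 1/8).
r to a half-sibling = 0.25 (half-sibs share one parent — one path of length 2: r = (1/2)^2 = 1/4).
Summing one r·B term per recipient: 3·0.25·0.0165 + 2·0.125·0.211 + 2·0.25·0.2 = 0.165125.

0.165125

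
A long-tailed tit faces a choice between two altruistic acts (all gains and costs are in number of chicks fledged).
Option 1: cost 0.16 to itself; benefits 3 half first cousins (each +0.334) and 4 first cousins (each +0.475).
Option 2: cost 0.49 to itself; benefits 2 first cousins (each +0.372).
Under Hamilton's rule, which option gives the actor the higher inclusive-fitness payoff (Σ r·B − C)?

Option 1: r to a half first cousin = 0.0625.
Option 1: r to a first cousin = 0.125.
Option 1: Σ r·B − C = (3·0.0625·0.334 + 4·0.125·0.475) − 0.16 = 0.140125.
Option 2: r to a first cousin = 0.125.
Option 2: Σ r·B − C = (2·0.125·0.372) − 0.49 = -0.397.
Option 1 has the higher net inclusive-fitness payoff.

Option 1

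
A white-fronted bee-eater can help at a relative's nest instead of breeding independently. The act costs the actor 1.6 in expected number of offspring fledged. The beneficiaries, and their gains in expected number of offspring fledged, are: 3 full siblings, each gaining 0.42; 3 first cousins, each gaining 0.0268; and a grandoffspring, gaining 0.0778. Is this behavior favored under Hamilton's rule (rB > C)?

Hamilton's rule: the trait is favored when the sum of r·B over every recipient exceeds the actor's cost C.
r to a full sibling = 1/2 (full sibs share both parents — two paths of length 2: r = 2·(1/2)^2 = 1/2).
r to a first cousin = 1/8 (first cousins share one grandparent pair — two paths of length 4: r = 2·(1/2)^4 = 1/8).
r to a grandoffspring = 1/4 (two parent–offspring links: r = (1/2)^2 = 1/4).
Summing one r·B term per recipient: 3·0.5·0.42 + 3·0.125·0.0268 + 1·0.25·0.0778 = 0.6595.
0.6595 < 1.6: the indirect benefit is less than the cost.

No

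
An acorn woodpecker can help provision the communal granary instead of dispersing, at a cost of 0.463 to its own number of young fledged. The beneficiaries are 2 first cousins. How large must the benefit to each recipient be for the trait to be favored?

1.852

r to a first cousin = 1/8 (first cousins share one grandparent pair — two paths of length 4: r = 2·(1/2)^4 = 1/8).
Hamilton's rule with n recipients of equal r: n·r·B > C, so B > C/(n·r) = 0.463/(2·0.125) = 1.852.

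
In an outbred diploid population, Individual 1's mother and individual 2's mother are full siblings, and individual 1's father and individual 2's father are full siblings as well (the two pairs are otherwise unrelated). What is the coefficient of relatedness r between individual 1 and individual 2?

0.25

With two independent routes of shared ancestry, r is the sum of the two contributions.
Individual 1 and individual 2 are related in two ways: first cousins through their mothers (r = 1/8) and first cousins through their fathers (r = 1/8) — i.e. double first cousins.
r = 1/8 + 1/8 = 0.25.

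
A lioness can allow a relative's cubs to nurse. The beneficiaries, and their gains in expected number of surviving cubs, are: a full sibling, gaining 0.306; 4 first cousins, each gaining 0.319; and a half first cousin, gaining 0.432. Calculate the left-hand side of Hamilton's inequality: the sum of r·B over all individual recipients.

r to a full sibling = 1/2 (full sibs share both parents — two paths of length 2: r = 2·(1/2)^2 = 1/2).
r to a first cousin = 1/8 (first cousins share one grandparent pair — two paths of length 4: r = 2·(1/2)^4 = 1/8).
r to a half first cousin = 1/16 (half first cousins share one grandparent — one path of length 4: r = (1/2)^4 = 1/16).
Summing one r·B term per recipient: 1·0.5·0.306 + 4·0.125·0.319 + 1·0.0625·0.432 = 0.3395.

0.3395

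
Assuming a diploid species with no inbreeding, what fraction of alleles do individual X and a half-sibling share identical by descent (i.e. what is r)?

Half-sibs share one parent — one path of length 2: r = (1/2)^2 = 1/4.

0.25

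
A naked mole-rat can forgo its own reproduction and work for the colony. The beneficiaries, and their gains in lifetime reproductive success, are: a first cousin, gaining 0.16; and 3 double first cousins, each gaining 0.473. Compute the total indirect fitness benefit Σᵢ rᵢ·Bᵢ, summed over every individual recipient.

0.37475

r to a first cousin = 1/8 (first cousins share one grandparent pair — two paths of length 4: r = 2·(1/2)^4 = 1/8).
r to a double first cousin = 0.25 (double first cousins share both grandparent pairs — four paths of length 4: r = 4·(1/2)^4 = 1/4).
Summing one r·B term per recipient: 1·0.125·0.16 + 3·0.25·0.473 = 0.37475.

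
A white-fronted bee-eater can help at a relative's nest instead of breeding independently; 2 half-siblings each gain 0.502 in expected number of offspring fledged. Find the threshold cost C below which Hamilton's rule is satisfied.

r to a half-sibling = 1/4 (half-sibs share one parent — one path of length 2: r = (1/2)^2 = 1/4).
Hamilton's rule: n·r·B > C, so the trait is favored while C < n·r·B = 2·0.25·0.502 = 0.251.

0.251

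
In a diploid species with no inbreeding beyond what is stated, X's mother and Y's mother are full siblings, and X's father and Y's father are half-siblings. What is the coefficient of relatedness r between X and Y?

With two independent routes of shared ancestry, r is the sum of the two contributions.
X and Y are related in two ways: first cousins through their mothers (r = 1/8) and half first cousins through their fathers (r = 1/16).
r = 1/8 + 1/16 = 3/16 = 0.1875.

0.1875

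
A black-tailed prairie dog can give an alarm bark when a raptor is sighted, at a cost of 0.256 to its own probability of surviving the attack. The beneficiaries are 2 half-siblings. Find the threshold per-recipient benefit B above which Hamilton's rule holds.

0.512

r to a half-sibling = 1/4 (half-sibs share one parent — one path of length 2: r = (1/2)^2 = 1/4).
Hamilton's rule with n recipients of equal r: n·r·B > C, so B > C/(n·r) = 0.256/(2·0.25) = 0.512.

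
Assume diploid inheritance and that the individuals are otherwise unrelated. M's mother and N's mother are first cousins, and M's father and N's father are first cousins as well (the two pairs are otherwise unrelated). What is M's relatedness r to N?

0.0625

Relatedness sums over independent paths through distinct common ancestors.
M and N are related in two ways: second cousins through their mothers (r = 1/32) and second cousins through their fathers (r = 1/32).
r = 1/32 + 1/32 = 1/16 = 0.0625.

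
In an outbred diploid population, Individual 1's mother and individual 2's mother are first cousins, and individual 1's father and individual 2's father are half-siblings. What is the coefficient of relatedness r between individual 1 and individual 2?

With two independent routes of shared ancestry, r is the sum of the two contributions.
Individual 1 and individual 2 are related in two ways: second cousins through their mothers (r = 1/32) and half first cousins through their fathers (r = 1/16).
r = 1/32 + 1/16 = 3/32 = 0.09375.

0.09375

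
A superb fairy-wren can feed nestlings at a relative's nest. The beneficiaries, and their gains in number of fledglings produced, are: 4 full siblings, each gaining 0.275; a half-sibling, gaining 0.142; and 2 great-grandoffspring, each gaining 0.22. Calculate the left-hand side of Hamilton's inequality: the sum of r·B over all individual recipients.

r to a full sibling = 1/2 (full sibs share both parents — two paths of length 2: r = 2·(1/2)^2 = 1/2).
r to a half-sibling = 1/4 (half-sibs share one parent — one path of length 2: r = (1/2)^2 = 1/4).
r to a great-grandoffspring = 1/8 (three parent–offspring links: r = (1/2)^3 = 1/8).
Summing one r·B term per recipient: 4·0.5·0.275 + 1·0.25·0.142 + 2·0.125·0.22 = 0.6405.

0.6405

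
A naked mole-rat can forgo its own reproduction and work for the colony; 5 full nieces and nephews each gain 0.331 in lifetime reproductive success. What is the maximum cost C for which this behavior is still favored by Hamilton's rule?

r to a full niece or nephew = 0.25 (full aunt/uncle↔niece/nephew: two paths of length 3 through the shared grandparent pair: r = 2·(1/2)^3 = 1/4).
Hamilton's rule: n·r·B > C, so the trait is favored while C < n·r·B = 5·0.25·0.331 = 0.41375.

0.41375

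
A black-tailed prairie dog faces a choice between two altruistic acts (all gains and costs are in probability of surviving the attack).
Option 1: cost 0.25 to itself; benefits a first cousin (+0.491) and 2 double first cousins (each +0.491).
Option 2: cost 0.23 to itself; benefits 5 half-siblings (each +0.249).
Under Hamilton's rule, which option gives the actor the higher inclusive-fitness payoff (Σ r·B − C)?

Option 1: r to a first cousin = 0.125.
Option 1: r to a double first cousin = 0.25.
Option 1: Σ r·B − C = (1·0.125·0.491 + 2·0.25·0.491) − 0.25 = 0.056875.
Option 2: r to a half-sibling = 0.25.
Option 2: Σ r·B − C = (5·0.25·0.249) − 0.23 = 0.08125.
Option 2 has the higher net inclusive-fitness payoff.

Option 2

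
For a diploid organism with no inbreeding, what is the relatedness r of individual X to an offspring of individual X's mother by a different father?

0.25

Each parent–offspring link contributes a factor of 1/2, and independent paths through distinct common ancestors add.
Half-sibs share one parent — one path of length 2: r = (1/2)^2 = 1/4.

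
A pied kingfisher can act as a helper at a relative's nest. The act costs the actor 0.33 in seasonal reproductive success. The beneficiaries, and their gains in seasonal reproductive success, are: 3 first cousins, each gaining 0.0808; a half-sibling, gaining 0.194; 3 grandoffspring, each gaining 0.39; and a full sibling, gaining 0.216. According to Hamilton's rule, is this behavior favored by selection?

Yes

Hamilton's rule: the trait is favored when the sum of r·B over every recipient exceeds the actor's cost C.
r to a first cousin = 1/8 (first cousins share one grandparent pair — two paths of length 4: r = 2·(1/2)^4 = 1/8).
r to a half-sibling = 0.25 (half-sibs share one parent — one path of length 2: r = (1/2)^2 = 1/4).
r to a grandoffspring = 0.25 (two parent–offspring links: r = (1/2)^2 = 1/4).
r to a full sibling = 1/2 (full sibs share both parents — two paths of length 2: r = 2·(1/2)^2 = 1/2).
Summing one r·B term per recipient: 3·0.125·0.0808 + 1·0.25·0.194 + 3·0.25·0.39 + 1·0.5·0.216 = 0.4793.
0.4793 > 0.33: the indirect benefit exceeds the cost.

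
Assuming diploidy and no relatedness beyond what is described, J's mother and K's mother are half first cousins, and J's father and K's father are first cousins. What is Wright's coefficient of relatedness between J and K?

0.046875

Relatedness sums over independent paths through distinct common ancestors.
J and K are related in two ways: half second cousins through their mothers (r = 1/64) and second cousins through their fathers (r = 1/32).
r = 1/64 + 1/32 = 3/64 = 0.046875.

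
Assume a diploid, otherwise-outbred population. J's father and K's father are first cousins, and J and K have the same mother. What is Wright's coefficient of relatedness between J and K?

Independent pedigree routes through distinct common ancestors add.
J and K are related in two ways: second cousins through their fathers (r = 1/32) and half-sibs through their shared mother (r = 1/4).
r = 1/32 + 1/4 = 0.28125.

0.28125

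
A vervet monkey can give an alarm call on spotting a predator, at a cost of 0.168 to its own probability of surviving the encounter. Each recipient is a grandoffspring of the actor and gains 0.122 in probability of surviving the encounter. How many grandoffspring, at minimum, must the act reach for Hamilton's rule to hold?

6

r to a grandoffspring = 1/4 (two parent–offspring links: r = (1/2)^2 = 1/4).
Hamilton's rule: n·r·B > C  ⇒  n > C/(r·B) = 0.168/(0.25·0.122) = 5.508.
The smallest integer exceeding 5.508 is 6.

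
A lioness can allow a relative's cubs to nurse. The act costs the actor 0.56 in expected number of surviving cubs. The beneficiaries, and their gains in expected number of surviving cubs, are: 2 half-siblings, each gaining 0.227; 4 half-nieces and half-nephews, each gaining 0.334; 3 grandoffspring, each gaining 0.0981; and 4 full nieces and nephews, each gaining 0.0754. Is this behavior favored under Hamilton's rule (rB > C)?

Hamilton's rule: the trait is favored when the sum of r·B over every recipient exceeds the actor's cost C.
r to a half-sibling = 1/4 (half-sibs share one parent — one path of length 2: r = (1/2)^2 = 1/4).
r to a half-niece or half-nephew = 0.125 (half-aunt/uncle↔niece/nephew: one path of length 3: r = (1/2)^3 = 1/8).
r to a grandoffspring = 0.25 (two parent–offspring links: r = (1/2)^2 = 1/4).
r to a full niece or nephew = 0.25 (full aunt/uncle↔niece/nephew: two paths of length 3 through the shared grandparent pair: r = 2·(1/2)^3 = 1/4).
Summing one r·B term per recipient: 2·0.25·0.227 + 4·0.125·0.334 + 3·0.25·0.0981 + 4·0.25·0.0754 = 0.429475.
0.429475 < 0.56: the indirect benefit is less than the cost.

No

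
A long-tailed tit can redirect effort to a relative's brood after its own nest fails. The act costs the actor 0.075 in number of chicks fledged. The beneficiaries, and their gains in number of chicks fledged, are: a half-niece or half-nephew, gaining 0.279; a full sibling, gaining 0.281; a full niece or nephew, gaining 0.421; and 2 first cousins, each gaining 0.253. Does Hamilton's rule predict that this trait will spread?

Yes

Hamilton's rule: the trait is favored when the sum of r·B over every recipient exceeds the actor's cost C.
r to a half-niece or half-nephew = 0.125 (half-aunt/uncle↔niece/nephew: one path of length 3: r = (1/2)^3 = 1/8).
r to a full sibling = 0.5 (full sibs share both parents — two paths of length 2: r = 2·(1/2)^2 = 1/2).
r to a full niece or nephew = 1/4 (full aunt/uncle↔niece/nephew: two paths of length 3 through the shared grandparent pair: r = 2·(1/2)^3 = 1/4).
r to a first cousin = 1/8 (first cousins share one grandparent pair — two paths of length 4: r = 2·(1/2)^4 = 1/8).
Summing one r·B term per recipient: 1·0.125·0.279 + 1·0.5·0.281 + 1·0.25·0.421 + 2·0.125·0.253 = 0.343875.
0.343875 > 0.075: the indirect benefit exceeds the cost.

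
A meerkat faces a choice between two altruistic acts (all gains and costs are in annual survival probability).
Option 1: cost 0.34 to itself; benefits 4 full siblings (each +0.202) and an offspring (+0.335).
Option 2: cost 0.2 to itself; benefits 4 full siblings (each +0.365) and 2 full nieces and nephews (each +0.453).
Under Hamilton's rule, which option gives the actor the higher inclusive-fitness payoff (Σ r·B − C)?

Option 2

Option 1: r to a full sibling = 0.5.
Option 1: r to an offspring = 0.5.
Option 1: Σ r·B − C = (4·0.5·0.202 + 1·0.5·0.335) − 0.34 = 0.2315.
Option 2: r to a full sibling = 0.5.
Option 2: r to a full niece or nephew = 0.25.
Option 2: Σ r·B − C = (4·0.5·0.365 + 2·0.25·0.453) − 0.2 = 0.7565.
Option 2 has the higher net inclusive-fitness payoff.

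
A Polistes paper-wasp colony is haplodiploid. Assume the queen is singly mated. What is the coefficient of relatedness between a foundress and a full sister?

0.75

Haplodiploid full sisters inherit their father's entire haploid genome identically (contributing 1/2) and on average half of their mother's contribution (1/2 · 1/2 = 1/4); r = 1/2 + 1/4 = 3/4.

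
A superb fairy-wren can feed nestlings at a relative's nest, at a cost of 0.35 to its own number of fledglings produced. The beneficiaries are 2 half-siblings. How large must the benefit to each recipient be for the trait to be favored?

0.7

r to a half-sibling = 1/4 (half-sibs share one parent — one path of length 2: r = (1/2)^2 = 1/4).
Hamilton's rule with n recipients of equal r: n·r·B > C, so B > C/(n·r) = 0.35/(2·0.25) = 0.7.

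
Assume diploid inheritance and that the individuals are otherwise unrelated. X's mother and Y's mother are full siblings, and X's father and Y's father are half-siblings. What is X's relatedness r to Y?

Relatedness sums over independent paths through distinct common ancestors.
X and Y are related in two ways: first cousins through their mothers (r = 1/8) and half first cousins through their fathers (r = 1/16).
r = 1/8 + 1/16 = 0.1875.

0.1875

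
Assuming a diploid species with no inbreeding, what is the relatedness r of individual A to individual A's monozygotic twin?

Each parent–offspring link contributes a factor of 1/2, and independent paths through distinct common ancestors add.
Monozygotic twins share every allele identical by descent: r = 1.

1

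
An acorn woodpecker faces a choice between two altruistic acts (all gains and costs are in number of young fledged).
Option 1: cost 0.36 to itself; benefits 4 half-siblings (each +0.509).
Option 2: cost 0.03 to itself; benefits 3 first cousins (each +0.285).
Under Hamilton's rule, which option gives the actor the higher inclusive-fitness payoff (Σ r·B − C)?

Option 1: r to a half-sibling = 0.25.
Option 1: Σ r·B − C = (4·0.25·0.509) − 0.36 = 0.149.
Option 2: r to a first cousin = 0.125.
Option 2: Σ r·B − C = (3·0.125·0.285) − 0.03 = 0.076875.
Option 1 has the higher net inclusive-fitness payoff.

Option 1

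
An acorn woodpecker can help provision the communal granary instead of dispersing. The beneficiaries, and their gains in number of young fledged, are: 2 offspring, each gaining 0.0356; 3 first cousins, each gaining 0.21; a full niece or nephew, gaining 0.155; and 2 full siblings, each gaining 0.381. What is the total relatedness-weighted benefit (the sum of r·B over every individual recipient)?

0.5341

r to an offspring = 0.5 (one parent–offspring link: r = (1/2)^1 = 1/2).
r to a first cousin = 1/8 (first cousins share one grandparent pair — two paths of length 4: r = 2·(1/2)^4 = 1/8).
r to a full niece or nephew = 1/4 (full aunt/uncle↔niece/nephew: two paths of length 3 through the shared grandparent pair: r = 2·(1/2)^3 = 1/4).
r to a full sibling = 0.5 (full sibs share both parents — two paths of length 2: r = 2·(1/2)^2 = 1/2).
Summing one r·B term per recipient: 2·0.5·0.0356 + 3·0.125·0.21 + 1·0.25·0.155 + 2·0.5·0.381 = 0.5341.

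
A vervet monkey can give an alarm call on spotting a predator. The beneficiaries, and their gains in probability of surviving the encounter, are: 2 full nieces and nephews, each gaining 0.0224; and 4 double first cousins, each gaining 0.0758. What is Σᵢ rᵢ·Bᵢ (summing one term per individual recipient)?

0.087

r to a full niece or nephew = 1/4 (full aunt/uncle↔niece/nephew: two paths of length 3 through the shared grandparent pair: r = 2·(1/2)^3 = 1/4).
r to a double first cousin = 1/4 (double first cousins share both grandparent pairs — four paths of length 4: r = 4·(1/2)^4 = 1/4).
Summing one r·B term per recipient: 2·0.25·0.0224 + 4·0.25·0.0758 = 0.087.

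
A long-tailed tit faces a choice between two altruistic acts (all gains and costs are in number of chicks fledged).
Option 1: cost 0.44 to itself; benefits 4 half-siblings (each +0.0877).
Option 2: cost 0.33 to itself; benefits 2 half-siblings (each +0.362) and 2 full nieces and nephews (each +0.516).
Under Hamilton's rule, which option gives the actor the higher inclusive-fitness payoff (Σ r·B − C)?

Option 1: r to a half-sibling = 0.25.
Option 1: Σ r·B − C = (4·0.25·0.0877) − 0.44 = -0.3523.
Option 2: r to a half-sibling = 0.25.
Option 2: r to a full niece or nephew = 0.25.
Option 2: Σ r·B − C = (2·0.25·0.362 + 2·0.25·0.516) − 0.33 = 0.109.
Option 2 has the higher net inclusive-fitness payoff.

Option 2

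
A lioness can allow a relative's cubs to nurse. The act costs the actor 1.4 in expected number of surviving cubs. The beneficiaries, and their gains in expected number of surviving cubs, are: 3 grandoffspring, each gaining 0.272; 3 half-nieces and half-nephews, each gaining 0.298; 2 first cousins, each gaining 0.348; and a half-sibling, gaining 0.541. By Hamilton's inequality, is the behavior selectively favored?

No

Hamilton's rule: the trait is favored when the sum of r·B over every recipient exceeds the actor's cost C.
r to a grandoffspring = 1/4 (two parent–offspring links: r = (1/2)^2 = 1/4).
r to a half-niece or half-nephew = 0.125 (half-aunt/uncle↔niece/nephew: one path of length 3: r = (1/2)^3 = 1/8).
r to a first cousin = 0.125 (first cousins share one grandparent pair — two paths of length 4: r = 2·(1/2)^4 = 1/8).
r to a half-sibling = 0.25 (half-sibs share one parent — one path of length 2: r = (1/2)^2 = 1/4).
Summing one r·B term per recipient: 3·0.25·0.272 + 3·0.125·0.298 + 2·0.125·0.348 + 1·0.25·0.541 = 0.538.
0.538 < 1.4: the indirect benefit is less than the cost.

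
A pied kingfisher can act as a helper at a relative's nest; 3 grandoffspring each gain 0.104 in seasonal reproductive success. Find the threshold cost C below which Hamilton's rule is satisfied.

0.078

r to a grandoffspring = 1/4 (two parent–offspring links: r = (1/2)^2 = 1/4).
Hamilton's rule: n·r·B > C, so the trait is favored while C < n·r·B = 3·0.25·0.104 = 0.078.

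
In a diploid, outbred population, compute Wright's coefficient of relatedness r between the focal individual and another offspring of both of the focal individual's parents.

0.5

Each parent–offspring link contributes a factor of 1/2, and independent paths through distinct common ancestors add.
Full sibs share both parents — two paths of length 2: r = 2·(1/2)^2 = 1/2.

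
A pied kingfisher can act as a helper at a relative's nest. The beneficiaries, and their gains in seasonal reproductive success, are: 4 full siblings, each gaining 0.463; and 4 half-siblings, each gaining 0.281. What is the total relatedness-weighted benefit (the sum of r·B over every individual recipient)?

r to a full sibling = 0.5 (full sibs share both parents — two paths of length 2: r = 2·(1/2)^2 = 1/2).
r to a half-sibling = 0.25 (half-sibs share one parent — one path of length 2: r = (1/2)^2 = 1/4).
Summing one r·B term per recipient: 4·0.5·0.463 + 4·0.25·0.281 = 1.207.

1.207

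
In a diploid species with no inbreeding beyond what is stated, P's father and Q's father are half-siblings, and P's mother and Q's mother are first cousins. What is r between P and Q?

With two independent routes of shared ancestry, r is the sum of the two contributions.
P and Q are related in two ways: half first cousins through their fathers (r = 1/16) and second cousins through their mothers (r = 1/32).
r = 1/16 + 1/32 = 3/32 = 0.09375.

0.09375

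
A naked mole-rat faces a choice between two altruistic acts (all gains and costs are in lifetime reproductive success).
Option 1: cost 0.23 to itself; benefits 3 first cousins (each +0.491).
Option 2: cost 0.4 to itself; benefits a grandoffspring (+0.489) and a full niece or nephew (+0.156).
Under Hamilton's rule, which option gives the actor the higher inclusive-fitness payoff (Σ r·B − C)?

Option 1

Option 1: r to a first cousin = 0.125.
Option 1: Σ r·B − C = (3·0.125·0.491) − 0.23 = -0.045875.
Option 2: r to a grandoffspring = 0.25.
Option 2: r to a full niece or nephew = 0.25.
Option 2: Σ r·B − C = (1·0.25·0.489 + 1·0.25·0.156) − 0.4 = -0.23875.
Option 1 has the higher net inclusive-fitness payoff.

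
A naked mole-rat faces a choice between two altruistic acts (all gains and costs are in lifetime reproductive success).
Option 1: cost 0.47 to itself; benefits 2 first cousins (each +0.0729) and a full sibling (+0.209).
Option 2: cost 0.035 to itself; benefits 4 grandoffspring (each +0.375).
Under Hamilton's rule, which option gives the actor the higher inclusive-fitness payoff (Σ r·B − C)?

Option 1: r to a first cousin = 0.125.
Option 1: r to a full sibling = 0.5.
Option 1: Σ r·B − C = (2·0.125·0.0729 + 1·0.5·0.209) − 0.47 = -0.347275.
Option 2: r to a grandoffspring = 0.25.
Option 2: Σ r·B − C = (4·0.25·0.375) − 0.035 = 0.34.
Option 2 has the higher net inclusive-fitness payoff.

Option 2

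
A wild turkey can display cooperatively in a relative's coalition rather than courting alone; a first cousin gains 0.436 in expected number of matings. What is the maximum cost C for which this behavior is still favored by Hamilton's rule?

r to a first cousin = 1/8 (first cousins share one grandparent pair — two paths of length 4: r = 2·(1/2)^4 = 1/8).
Hamilton's rule: n·r·B > C, so the trait is favored while C < n·r·B = 1·0.125·0.436 = 0.0545.

0.0545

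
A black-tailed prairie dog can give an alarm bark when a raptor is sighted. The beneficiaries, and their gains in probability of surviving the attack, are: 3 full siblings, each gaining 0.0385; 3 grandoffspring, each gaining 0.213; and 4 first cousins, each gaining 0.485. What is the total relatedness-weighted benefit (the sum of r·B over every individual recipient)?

0.46

r to a full sibling = 0.5 (full sibs share both parents — two paths of length 2: r = 2·(1/2)^2 = 1/2).
r to a grandoffspring = 0.25 (two parent–offspring links: r = (1/2)^2 = 1/4).
r to a first cousin = 1/8 (first cousins share one grandparent pair — two paths of length 4: r = 2·(1/2)^4 = 1/8).
Summing one r·B term per recipient: 3·0.5·0.0385 + 3·0.25·0.213 + 4·0.125·0.485 = 0.46.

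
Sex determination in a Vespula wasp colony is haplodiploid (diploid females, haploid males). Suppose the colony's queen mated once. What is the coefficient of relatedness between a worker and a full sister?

0.75

Haplodiploid full sisters inherit their father's entire haploid genome identically (contributing 1/2) and on average half of their mother's contribution (1/2 · 1/2 = 1/4); r = 1/2 + 1/4 = 3/4.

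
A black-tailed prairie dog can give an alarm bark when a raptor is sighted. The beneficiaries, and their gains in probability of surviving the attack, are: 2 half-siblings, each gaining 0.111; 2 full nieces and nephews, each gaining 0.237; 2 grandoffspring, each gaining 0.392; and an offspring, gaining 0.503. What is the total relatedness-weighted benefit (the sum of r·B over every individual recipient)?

0.6215

r to a half-sibling = 1/4 (half-sibs share one parent — one path of length 2: r = (1/2)^2 = 1/4).
r to a full niece or nephew = 0.25 (full aunt/uncle↔niece/nephew: two paths of length 3 through the shared grandparent pair: r = 2·(1/2)^3 = 1/4).
r to a grandoffspring = 1/4 (two parent–offspring links: r = (1/2)^2 = 1/4).
r to an offspring = 0.5 (one parent–offspring link: r = (1/2)^1 = 1/2).
Summing one r·B term per recipient: 2·0.25·0.111 + 2·0.25·0.237 + 2·0.25·0.392 + 1·0.5·0.503 = 0.6215.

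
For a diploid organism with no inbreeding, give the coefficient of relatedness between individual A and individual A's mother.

Each parent–offspring link contributes a factor of 1/2, and independent paths through distinct common ancestors add.
One parent–offspring link: r = (1/2)^1 = 1/2.

0.5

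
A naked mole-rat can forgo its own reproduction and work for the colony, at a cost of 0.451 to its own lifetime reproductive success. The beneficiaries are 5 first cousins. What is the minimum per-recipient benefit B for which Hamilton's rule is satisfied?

0.7216

r to a first cousin = 1/8 (first cousins share one grandparent pair — two paths of length 4: r = 2·(1/2)^4 = 1/8).
Hamilton's rule with n recipients of equal r: n·r·B > C, so B > C/(n·r) = 0.451/(5·0.125) = 0.7216.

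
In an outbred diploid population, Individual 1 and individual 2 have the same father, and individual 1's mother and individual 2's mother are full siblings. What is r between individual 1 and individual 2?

Wright's path rule: contributions from independent ancestry routes add.
Individual 1 and individual 2 are related in two ways: half-sibs through their shared father (r = 1/4) and first cousins through their mothers (r = 1/8).
r = 1/4 + 1/8 = 0.375.

0.375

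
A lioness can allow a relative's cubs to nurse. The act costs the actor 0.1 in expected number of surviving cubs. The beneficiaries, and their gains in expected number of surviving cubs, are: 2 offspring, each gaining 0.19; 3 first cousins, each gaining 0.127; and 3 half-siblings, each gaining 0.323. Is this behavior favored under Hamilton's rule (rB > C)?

Hamilton's rule: the trait is favored when the sum of r·B over every recipient exceeds the actor's cost C.
r to an offspring = 1/2 (one parent–offspring link: r = (1/2)^1 = 1/2).
r to a first cousin = 1/8 (first cousins share one grandparent pair — two paths of length 4: r = 2·(1/2)^4 = 1/8).
r to a half-sibling = 1/4 (half-sibs share one parent — one path of length 2: r = (1/2)^2 = 1/4).
Summing one r·B term per recipient: 2·0.5·0.19 + 3·0.125·0.127 + 3·0.25·0.323 = 0.479875.
0.479875 > 0.1: the indirect benefit exceeds the cost.

Yes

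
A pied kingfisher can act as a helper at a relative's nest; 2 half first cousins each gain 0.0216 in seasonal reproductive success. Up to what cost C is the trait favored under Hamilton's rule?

0.0027

r to a half first cousin = 1/16 (half first cousins share one grandparent — one path of length 4: r = (1/2)^4 = 1/16).
Hamilton's rule: n·r·B > C, so the trait is favored while C < n·r·B = 2·0.0625·0.0216 = 0.0027.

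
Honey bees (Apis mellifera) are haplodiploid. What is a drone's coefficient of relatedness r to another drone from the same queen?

Haploid brothers each carry a random half of the queen's diploid genome, so on average they share half: r = 1/2.

0.5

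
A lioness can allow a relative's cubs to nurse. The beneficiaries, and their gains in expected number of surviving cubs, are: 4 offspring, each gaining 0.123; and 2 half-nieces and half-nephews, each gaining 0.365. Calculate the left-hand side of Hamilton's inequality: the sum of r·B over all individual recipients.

0.33725

r to an offspring = 1/2 (one parent–offspring link: r = (1/2)^1 = 1/2).
r to a half-niece or half-nephew = 1/8 (half-aunt/uncle↔niece/nephew: one path of length 3: r = (1/2)^3 = 1/8).
Summing one r·B term per recipient: 4·0.5·0.123 + 2·0.125·0.365 = 0.33725.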